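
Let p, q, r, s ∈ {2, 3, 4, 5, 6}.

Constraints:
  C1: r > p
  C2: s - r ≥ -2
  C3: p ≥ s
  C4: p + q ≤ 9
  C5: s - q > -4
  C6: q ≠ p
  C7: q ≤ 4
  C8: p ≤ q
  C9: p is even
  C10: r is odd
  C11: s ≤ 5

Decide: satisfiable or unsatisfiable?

Satisfiable

Try p = 2, q = 4, r = 3, s = 2.
Check constraint 2: s - r = -1; constraint 4: p + q = 6. The remaining constraints are straightforward to verify.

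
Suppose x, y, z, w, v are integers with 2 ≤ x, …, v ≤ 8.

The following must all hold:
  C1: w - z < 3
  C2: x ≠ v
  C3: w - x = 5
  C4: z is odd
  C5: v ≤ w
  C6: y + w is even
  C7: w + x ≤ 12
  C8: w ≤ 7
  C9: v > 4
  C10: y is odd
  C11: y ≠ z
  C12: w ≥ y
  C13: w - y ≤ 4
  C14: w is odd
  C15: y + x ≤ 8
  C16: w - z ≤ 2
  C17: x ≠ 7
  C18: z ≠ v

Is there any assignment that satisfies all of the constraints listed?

Satisfiable

Take x = 2, y = 5, z = 7, w = 7, v = 5. Then constraint 1: w - z = 0; constraint 3: w - x = 5, and every other listed constraint is also met.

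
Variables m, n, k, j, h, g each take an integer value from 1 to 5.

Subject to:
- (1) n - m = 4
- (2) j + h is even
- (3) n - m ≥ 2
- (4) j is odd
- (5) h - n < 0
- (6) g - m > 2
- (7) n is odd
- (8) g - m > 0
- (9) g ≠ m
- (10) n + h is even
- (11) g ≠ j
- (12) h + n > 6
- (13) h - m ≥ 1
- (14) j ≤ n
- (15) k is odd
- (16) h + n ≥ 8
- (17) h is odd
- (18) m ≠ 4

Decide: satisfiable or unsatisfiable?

One satisfying assignment is m = 1, n = 5, k = 5, j = 1, h = 3, g = 4.
For the less obvious constraints — constraint 1: n - m = 4; constraint 3: n - m = 4 — and the others hold by inspection.

Satisfiable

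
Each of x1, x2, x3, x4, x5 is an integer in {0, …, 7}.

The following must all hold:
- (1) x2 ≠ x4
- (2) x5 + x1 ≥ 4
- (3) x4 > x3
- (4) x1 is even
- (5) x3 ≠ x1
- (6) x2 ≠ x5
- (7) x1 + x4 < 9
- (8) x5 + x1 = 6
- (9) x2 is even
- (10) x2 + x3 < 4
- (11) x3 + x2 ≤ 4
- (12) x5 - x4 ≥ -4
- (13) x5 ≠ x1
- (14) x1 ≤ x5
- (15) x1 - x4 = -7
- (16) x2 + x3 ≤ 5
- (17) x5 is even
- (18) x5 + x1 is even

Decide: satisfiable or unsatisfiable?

One satisfying assignment is x1 = 0, x2 = 0, x3 = 2, x4 = 7, x5 = 6.
For the less obvious constraints — constraint 2: x5 + x1 = 6; constraint 7: x1 + x4 = 7; constraint 8: x5 + x1 = 6 — and the others hold by inspection.

Satisfiable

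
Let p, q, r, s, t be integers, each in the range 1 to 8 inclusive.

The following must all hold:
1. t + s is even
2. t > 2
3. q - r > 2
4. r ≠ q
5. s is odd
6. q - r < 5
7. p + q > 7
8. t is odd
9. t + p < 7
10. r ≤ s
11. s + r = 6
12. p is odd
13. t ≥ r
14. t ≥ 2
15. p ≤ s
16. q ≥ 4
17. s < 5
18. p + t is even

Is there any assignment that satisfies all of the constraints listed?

Setting (p, q, r, s, t) = (3, 7, 3, 3, 3) satisfies everything: constraint 3: q - r = 4; constraint 6: q - r = 4, and the others follow.

Satisfiable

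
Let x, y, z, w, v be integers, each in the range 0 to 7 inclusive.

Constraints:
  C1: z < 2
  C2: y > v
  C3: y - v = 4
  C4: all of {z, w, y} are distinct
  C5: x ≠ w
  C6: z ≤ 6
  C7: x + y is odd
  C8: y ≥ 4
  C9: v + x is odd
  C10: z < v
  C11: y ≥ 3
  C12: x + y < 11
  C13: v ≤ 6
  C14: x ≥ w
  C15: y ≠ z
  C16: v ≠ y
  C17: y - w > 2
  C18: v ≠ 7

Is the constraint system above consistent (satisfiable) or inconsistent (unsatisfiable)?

Satisfiable

Setting (x, y, z, w, v) = (3, 6, 0, 2, 2) satisfies everything: constraint 3: y - v = 4; constraint 12: x + y = 9; constraint 17: y - w = 4, and the others follow.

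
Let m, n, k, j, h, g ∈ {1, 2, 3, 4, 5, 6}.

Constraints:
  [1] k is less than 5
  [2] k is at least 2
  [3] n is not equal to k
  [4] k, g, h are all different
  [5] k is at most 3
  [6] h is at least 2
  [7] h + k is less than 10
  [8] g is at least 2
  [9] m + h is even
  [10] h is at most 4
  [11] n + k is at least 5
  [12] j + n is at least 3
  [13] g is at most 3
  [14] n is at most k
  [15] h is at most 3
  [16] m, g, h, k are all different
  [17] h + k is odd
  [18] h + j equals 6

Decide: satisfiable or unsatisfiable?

Unsatisfiable

Constraints 2, 5, 6, 8, 13, and 15 confine each of k, g, h to the 2 values {2, 3}.
Constraint 4 requires all 3 of them to be distinct, but only 2 values are available — impossible by the pigeonhole principle.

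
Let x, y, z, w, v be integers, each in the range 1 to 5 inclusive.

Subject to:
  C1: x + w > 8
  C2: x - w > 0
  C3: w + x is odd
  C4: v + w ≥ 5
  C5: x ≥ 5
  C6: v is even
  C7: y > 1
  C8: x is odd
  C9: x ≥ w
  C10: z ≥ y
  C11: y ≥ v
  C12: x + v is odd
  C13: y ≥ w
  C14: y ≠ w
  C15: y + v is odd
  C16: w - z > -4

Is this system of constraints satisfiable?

Satisfiable

One satisfying assignment is x = 5, y = 5, z = 5, w = 4, v = 2.
For the less obvious constraints — constraint 1: x + w = 9; constraint 2: x - w = 1; constraint 4: v + w = 6 — and the others hold by inspection.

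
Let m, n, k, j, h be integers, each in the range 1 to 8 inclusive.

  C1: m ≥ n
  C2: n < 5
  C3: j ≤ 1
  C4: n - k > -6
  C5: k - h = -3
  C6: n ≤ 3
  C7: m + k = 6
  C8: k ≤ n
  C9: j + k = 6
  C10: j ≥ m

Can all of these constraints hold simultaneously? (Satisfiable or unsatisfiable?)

Unsatisfiable

From constraints 3 and 10: m ≤ j ≤ 1. From constraints 6 and 8: k ≤ n ≤ 3. Hence m + k ≤ 4. But constraint 7 requires m + k = 6, and 6 > 4. Contradiction.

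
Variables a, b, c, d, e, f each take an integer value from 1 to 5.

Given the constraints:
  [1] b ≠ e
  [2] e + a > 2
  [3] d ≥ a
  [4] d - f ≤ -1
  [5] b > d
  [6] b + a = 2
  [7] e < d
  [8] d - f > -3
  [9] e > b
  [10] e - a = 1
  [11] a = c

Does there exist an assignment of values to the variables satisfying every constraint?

Constraints 5, 7, and 9 give e < d, d < b, b < e. Chaining: e < d < b < e, which forces e < e — impossible.

Unsatisfiable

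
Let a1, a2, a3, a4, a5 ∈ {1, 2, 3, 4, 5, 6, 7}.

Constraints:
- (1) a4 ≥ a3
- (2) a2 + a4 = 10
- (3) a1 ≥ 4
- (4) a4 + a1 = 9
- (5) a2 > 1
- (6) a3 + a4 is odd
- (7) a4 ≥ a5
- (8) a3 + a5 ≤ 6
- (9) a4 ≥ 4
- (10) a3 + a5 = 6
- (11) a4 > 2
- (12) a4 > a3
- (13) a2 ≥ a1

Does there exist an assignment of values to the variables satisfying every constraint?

One satisfying assignment is a1 = 4, a2 = 5, a3 = 4, a4 = 5, a5 = 2.
For the less obvious constraints — constraint 2: a2 + a4 = 10; constraint 4: a4 + a1 = 9 — and the others hold by inspection.

Satisfiable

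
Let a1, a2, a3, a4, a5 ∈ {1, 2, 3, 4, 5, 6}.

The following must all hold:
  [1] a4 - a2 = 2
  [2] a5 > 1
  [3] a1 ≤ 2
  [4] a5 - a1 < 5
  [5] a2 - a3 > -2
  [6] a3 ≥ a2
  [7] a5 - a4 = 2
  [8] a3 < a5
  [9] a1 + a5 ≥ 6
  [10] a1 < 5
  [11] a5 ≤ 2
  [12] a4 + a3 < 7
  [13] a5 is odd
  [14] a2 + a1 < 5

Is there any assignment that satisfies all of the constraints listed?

Unsatisfiable

From constraint 3: a1 ≤ 2. From constraint 11: a5 ≤ 2. Hence a1 + a5 ≤ 4. But constraint 9 requires a1 + a5 ≥ 6, and 6 > 4. Contradiction.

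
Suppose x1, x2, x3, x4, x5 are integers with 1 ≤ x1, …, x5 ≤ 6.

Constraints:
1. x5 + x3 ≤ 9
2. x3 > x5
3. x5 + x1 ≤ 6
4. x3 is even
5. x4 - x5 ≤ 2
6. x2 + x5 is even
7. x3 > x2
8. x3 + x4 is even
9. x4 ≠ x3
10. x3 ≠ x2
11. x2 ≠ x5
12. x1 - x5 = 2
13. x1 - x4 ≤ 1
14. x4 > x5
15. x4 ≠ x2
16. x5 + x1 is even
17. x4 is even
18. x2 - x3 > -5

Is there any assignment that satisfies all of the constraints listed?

Satisfiable

The assignment x1 = 3, x2 = 3, x3 = 6, x4 = 2, x5 = 1 works:
  constraint 1 holds since x5 + x3 = 7.
  constraint 3 holds since x5 + x1 = 4.
The rest check out directly.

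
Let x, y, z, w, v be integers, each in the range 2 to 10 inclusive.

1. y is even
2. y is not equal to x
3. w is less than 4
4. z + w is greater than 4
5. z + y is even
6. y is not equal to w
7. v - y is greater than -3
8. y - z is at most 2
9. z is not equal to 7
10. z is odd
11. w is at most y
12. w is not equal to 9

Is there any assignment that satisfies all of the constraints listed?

Unsatisfiable

Constraint 10 makes z odd and constraint 1 makes y even, so z + y must be odd. Constraint 5 says z + y is even — contradiction.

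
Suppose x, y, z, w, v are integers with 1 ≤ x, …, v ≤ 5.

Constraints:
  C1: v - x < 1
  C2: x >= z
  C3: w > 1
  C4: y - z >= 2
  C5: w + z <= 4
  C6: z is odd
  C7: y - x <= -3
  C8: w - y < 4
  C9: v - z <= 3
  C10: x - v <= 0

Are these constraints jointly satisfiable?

Constraints 4, 7, 9, and 10 give y − z ≥ 2, z − v ≥ -3, v − x ≥ 0, x − y ≥ 3.
Adding all 4 inequalities: the left sides telescope to 0, and the right sides sum to 2 + (-3) + 0 + 3 = 2. So 0 ≥ 2, which is false.

Unsatisfiable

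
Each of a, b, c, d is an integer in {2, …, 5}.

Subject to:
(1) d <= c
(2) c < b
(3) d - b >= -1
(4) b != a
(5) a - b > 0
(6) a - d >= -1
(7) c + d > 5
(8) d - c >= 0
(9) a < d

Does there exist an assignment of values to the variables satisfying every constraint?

Unsatisfiable

Constraints 1, 2, 5, and 9 give c < b, b < a, a < d, d ≤ c. Chaining: c < b < a < d ≤ c, which forces c < c — impossible.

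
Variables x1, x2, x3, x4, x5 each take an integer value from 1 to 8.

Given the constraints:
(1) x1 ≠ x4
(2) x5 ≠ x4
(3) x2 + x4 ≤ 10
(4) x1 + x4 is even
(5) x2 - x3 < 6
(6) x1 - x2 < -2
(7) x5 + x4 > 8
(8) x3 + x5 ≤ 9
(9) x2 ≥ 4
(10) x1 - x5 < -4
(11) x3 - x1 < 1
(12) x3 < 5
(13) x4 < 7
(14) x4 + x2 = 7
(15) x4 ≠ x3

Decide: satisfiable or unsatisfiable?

Satisfiable

Take x1 = 1, x2 = 4, x3 = 1, x4 = 3, x5 = 6. Then constraint 3: x2 + x4 = 7; constraint 5: x2 - x3 = 3, and every other listed constraint is also met.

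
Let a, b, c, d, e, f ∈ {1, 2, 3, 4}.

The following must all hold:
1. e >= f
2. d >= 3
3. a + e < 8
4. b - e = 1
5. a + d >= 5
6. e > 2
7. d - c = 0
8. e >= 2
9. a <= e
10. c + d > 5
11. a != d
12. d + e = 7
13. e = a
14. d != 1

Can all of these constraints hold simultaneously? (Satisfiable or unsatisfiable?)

The assignment a = 3, b = 4, c = 4, d = 4, e = 3, f = 1 works:
  constraint 3 holds since a + e = 6.
  constraint 4 holds since b - e = 1.
The rest check out directly.

Satisfiable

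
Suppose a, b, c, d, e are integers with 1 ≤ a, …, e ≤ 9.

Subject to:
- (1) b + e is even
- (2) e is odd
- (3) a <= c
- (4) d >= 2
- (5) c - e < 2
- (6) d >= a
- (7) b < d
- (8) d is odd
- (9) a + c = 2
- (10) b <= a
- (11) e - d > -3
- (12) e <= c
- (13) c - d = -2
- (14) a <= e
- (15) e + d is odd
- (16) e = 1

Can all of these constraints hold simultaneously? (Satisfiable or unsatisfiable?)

Unsatisfiable

Constraint 2 makes e odd and constraint 8 makes d odd, so e + d must be even. Constraint 15 says e + d is odd — contradiction.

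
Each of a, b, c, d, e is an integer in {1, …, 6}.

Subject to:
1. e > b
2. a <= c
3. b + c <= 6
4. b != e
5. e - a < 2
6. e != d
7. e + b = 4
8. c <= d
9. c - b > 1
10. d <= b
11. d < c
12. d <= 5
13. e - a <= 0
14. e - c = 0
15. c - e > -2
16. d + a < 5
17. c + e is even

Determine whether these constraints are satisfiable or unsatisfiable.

Constraints 1, 2, 8, 10, and 13 give b < e, e ≤ a, a ≤ c, c ≤ d, d ≤ b. Chaining: b < e ≤ a ≤ c ≤ d ≤ b, which forces b < b — impossible.

Unsatisfiable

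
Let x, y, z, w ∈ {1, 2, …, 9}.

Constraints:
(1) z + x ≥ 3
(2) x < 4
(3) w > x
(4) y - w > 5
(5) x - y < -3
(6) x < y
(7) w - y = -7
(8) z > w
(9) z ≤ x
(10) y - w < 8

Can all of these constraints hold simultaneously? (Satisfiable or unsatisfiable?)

Constraints 3, 8, and 9 give w < z, z ≤ x, x < w. Chaining: w < z ≤ x < w, which forces w < w — impossible.

Unsatisfiable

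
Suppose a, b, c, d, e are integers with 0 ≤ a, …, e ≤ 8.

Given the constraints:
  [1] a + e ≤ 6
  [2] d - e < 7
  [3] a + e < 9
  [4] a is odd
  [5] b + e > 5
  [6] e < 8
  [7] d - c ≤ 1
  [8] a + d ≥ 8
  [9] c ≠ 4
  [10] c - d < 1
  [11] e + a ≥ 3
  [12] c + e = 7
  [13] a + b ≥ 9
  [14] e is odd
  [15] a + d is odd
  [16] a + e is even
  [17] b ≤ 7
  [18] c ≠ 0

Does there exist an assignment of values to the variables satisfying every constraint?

Satisfiable

The assignment a = 5, b = 6, c = 6, d = 6, e = 1 works:
  constraint 1 holds since a + e = 6.
  constraint 2 holds since d - e = 5.
The rest check out directly.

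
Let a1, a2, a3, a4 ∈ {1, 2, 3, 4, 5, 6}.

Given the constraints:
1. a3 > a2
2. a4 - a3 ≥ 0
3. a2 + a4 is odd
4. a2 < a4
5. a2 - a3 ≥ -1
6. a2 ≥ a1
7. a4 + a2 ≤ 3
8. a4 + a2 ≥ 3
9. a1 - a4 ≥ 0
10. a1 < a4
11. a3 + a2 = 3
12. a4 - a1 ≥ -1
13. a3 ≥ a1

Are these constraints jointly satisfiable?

Unsatisfiable

Constraints 1, 2, 6, and 9 give a1 ≤ a2, a2 < a3, a3 ≤ a4, a4 ≤ a1. Chaining: a1 ≤ a2 < a3 ≤ a4 ≤ a1, which forces a1 < a1 — impossible.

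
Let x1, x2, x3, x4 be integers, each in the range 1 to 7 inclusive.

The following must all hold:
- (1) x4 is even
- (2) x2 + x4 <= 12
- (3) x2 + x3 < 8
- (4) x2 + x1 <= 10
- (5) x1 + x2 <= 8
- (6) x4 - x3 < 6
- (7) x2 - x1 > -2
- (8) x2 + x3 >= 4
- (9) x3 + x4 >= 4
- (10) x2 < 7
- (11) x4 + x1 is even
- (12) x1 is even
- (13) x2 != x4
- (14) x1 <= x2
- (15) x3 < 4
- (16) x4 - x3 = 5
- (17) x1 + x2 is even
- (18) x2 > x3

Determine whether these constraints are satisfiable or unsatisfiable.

Take x1 = 4, x2 = 4, x3 = 1, x4 = 6. Then constraint 2: x2 + x4 = 10; constraint 3: x2 + x3 = 5; constraint 4: x2 + x1 = 8, and every other listed constraint is also met.

Satisfiable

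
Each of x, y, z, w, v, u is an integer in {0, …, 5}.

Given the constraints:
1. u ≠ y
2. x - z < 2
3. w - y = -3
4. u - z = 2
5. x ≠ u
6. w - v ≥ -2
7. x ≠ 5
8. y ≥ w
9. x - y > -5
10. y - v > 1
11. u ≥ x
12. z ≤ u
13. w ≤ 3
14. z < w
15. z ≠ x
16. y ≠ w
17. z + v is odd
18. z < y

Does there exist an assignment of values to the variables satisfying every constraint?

Try x = 1, y = 5, z = 0, w = 2, v = 3, u = 2.
Check constraint 2: x - z = 1; constraint 3: w - y = -3; constraint 4: u - z = 2. The remaining constraints are straightforward to verify.

Satisfiable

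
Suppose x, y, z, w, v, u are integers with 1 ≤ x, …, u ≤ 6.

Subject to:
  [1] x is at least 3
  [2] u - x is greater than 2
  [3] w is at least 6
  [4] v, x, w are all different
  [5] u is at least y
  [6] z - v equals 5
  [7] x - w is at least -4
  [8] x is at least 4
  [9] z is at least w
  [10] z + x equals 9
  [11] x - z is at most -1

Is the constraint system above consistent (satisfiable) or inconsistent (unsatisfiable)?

Unsatisfiable

From constraints 3 and 9: z ≥ w ≥ 6. From constraint 8: x ≥ 4. Hence z + x ≥ 10. But constraint 10 requires z + x = 9, and 9 < 10. Contradiction.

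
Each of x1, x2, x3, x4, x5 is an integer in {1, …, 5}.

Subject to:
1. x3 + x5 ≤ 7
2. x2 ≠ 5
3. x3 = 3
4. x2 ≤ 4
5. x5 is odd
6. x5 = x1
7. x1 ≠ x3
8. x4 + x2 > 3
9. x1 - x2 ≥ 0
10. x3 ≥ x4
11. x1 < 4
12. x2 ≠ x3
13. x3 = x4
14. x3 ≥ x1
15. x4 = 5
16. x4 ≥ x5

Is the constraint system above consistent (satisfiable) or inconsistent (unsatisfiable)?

Unsatisfiable

Constraint 3 fixes x3 = 3 and constraint 15 fixes x4 = 5, but constraint 13 requires x3 = x4. Since 3 ≠ 5, contradiction.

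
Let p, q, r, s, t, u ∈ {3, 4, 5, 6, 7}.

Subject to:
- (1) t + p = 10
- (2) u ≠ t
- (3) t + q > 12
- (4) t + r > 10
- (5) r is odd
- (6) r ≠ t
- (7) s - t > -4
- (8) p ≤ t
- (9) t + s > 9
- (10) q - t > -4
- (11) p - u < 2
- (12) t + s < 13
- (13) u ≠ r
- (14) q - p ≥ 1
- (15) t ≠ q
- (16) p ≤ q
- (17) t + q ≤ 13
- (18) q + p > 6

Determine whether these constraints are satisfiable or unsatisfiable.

Take p = 3, q = 6, r = 5, s = 4, t = 7, u = 3. Then constraint 1: t + p = 10; constraint 3: t + q = 13; constraint 4: t + r = 12, and every other listed constraint is also met.

Satisfiable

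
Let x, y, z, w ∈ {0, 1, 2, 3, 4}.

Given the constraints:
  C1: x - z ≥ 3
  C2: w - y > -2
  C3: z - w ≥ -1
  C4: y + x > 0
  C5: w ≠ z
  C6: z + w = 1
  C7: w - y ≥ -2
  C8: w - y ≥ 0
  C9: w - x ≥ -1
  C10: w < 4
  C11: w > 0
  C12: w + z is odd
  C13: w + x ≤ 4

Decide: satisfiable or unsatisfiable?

Constraints 1, 3, and 9 give w − x ≥ -1, x − z ≥ 3, z − w ≥ -1.
Adding all 3 inequalities: the left sides telescope to 0, and the right sides sum to (-1) + 3 + (-1) = 1. So 0 ≥ 1, which is false.

Unsatisfiable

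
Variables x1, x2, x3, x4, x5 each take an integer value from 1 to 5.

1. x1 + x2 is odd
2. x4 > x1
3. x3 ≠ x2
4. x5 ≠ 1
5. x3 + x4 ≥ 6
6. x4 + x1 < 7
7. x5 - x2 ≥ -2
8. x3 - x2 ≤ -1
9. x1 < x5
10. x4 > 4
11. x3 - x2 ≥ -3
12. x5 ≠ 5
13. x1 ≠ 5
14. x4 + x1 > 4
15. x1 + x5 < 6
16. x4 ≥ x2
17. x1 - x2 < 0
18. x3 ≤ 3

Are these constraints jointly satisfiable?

Try x1 = 1, x2 = 2, x3 = 1, x4 = 5, x5 = 2.
Check constraint 5: x3 + x4 = 6; constraint 6: x4 + x1 = 6; constraint 7: x5 - x2 = 0. The remaining constraints are straightforward to verify.

Satisfiable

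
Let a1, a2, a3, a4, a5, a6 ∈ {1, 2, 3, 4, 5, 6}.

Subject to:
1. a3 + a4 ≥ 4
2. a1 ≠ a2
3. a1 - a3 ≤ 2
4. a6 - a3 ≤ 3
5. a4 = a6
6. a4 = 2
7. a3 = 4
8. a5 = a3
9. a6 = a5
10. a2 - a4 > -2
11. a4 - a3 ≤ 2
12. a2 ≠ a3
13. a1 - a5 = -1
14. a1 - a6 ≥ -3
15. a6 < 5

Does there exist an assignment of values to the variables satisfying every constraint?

Unsatisfiable

Constraint 6 fixes a4 = 2 and constraint 7 fixes a3 = 4. Constraints 5, 8, and 9 give a4 = a6 = a5 = a3, so a4 = a3. But 2 ≠ 4 — contradiction.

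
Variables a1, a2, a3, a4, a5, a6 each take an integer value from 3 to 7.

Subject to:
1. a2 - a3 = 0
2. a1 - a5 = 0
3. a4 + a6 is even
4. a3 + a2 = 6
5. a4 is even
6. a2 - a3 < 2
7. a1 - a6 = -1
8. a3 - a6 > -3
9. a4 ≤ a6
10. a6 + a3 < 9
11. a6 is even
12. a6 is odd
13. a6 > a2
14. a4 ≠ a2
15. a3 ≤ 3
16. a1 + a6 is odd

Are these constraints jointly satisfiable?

Constraint 5 makes a4 even and constraint 12 makes a6 odd, so a4 + a6 must be odd. Constraint 3 says a4 + a6 is even — contradiction.

Unsatisfiable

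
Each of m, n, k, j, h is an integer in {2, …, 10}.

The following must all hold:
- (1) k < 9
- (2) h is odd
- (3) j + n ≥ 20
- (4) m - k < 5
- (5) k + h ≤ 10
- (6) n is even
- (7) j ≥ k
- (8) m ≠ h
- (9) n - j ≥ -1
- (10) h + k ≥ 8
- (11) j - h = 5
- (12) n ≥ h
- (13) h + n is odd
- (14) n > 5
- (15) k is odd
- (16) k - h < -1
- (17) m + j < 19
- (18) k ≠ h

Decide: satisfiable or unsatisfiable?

Satisfiable

Try m = 6, n = 10, k = 3, j = 10, h = 5.
Check constraint 3: j + n = 20; constraint 4: m - k = 3; constraint 5: k + h = 8. The remaining constraints are straightforward to verify.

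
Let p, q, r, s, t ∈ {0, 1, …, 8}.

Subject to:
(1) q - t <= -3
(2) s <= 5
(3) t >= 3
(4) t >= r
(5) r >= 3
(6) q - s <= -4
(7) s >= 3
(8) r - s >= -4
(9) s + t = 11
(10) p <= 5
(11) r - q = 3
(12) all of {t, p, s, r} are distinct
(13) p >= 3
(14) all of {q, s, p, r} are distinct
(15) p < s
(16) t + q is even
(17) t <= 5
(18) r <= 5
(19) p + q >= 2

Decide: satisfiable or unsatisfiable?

Unsatisfiable

Constraints 2, 3, 5, 7, 10, 13, 17, and 18 confine each of t, p, s, r to the 3 values {3, …, 5}.
Constraint 12 requires all 4 of them to be distinct, but only 3 values are available — impossible by the pigeonhole principle.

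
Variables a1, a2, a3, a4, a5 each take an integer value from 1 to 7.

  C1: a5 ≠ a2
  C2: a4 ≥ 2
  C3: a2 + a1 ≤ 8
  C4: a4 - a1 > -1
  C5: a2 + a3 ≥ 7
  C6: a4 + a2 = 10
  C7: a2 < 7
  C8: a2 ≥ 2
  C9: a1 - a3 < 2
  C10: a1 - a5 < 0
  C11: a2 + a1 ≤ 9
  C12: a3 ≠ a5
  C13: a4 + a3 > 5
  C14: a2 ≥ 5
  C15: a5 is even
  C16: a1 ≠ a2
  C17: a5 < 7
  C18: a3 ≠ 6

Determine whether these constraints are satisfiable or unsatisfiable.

Try a1 = 3, a2 = 5, a3 = 2, a4 = 5, a5 = 4.
Check constraint 3: a2 + a1 = 8; constraint 4: a4 - a1 = 2. The remaining constraints are straightforward to verify.

Satisfiable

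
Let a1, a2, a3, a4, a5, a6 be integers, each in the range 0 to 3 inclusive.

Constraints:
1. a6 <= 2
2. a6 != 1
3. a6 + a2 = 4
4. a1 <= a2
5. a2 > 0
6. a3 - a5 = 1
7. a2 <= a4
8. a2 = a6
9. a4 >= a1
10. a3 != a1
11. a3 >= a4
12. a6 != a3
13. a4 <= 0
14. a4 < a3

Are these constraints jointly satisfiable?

From constraint 1: a6 ≤ 2. From constraints 7 and 13: a2 ≤ a4 ≤ 0. Hence a6 + a2 ≤ 2. But constraint 3 requires a6 + a2 = 4, and 4 > 2. Contradiction.

Unsatisfiable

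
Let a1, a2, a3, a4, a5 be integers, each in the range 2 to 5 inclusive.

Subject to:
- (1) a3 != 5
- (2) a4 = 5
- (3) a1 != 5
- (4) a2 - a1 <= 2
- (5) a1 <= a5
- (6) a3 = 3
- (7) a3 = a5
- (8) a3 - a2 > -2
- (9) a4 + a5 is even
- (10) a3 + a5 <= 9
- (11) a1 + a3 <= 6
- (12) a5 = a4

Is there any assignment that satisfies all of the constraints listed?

Constraint 6 fixes a3 = 3 and constraint 2 fixes a4 = 5. Constraints 7 and 12 give a3 = a5 = a4, so a3 = a4. But 3 ≠ 5 — contradiction.

Unsatisfiable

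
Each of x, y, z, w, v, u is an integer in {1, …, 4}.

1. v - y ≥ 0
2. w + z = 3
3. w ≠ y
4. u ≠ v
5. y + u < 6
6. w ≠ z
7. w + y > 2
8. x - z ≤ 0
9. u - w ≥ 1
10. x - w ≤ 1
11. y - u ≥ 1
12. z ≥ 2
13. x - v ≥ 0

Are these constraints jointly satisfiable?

Constraints 1, 9, 10, 11, and 13 give u − w ≥ 1, w − x ≥ -1, x − v ≥ 0, v − y ≥ 0, y − u ≥ 1.
Adding all 5 inequalities: the left sides telescope to 0, and the right sides sum to 1 + (-1) + 0 + 0 + 1 = 1. So 0 ≥ 1, which is false.

Unsatisfiable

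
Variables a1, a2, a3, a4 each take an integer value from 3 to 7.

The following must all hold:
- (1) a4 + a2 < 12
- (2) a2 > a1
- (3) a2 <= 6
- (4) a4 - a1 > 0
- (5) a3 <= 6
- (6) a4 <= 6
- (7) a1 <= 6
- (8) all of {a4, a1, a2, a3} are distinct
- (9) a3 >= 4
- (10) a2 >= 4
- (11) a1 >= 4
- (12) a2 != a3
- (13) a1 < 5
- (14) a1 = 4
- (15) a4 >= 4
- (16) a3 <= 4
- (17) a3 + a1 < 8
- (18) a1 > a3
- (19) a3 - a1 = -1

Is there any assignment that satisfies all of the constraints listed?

Constraints 3, 5, 6, 7, 9, 10, 11, and 15 confine each of a4, a1, a2, a3 to the 3 values {4, …, 6}.
Constraint 8 requires all 4 of them to be distinct, but only 3 values are available — impossible by the pigeonhole principle.

Unsatisfiable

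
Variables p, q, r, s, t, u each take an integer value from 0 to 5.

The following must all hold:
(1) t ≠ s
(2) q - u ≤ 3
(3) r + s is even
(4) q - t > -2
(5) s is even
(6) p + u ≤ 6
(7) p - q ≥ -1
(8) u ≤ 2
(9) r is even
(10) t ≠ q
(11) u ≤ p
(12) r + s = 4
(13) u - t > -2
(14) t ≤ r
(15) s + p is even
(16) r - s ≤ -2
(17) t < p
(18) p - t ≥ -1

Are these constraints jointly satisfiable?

Satisfiable

Try p = 2, q = 1, r = 0, s = 4, t = 0, u = 1.
Check constraint 2: q - u = 0; constraint 4: q - t = 1; constraint 6: p + u = 3. The remaining constraints are straightforward to verify.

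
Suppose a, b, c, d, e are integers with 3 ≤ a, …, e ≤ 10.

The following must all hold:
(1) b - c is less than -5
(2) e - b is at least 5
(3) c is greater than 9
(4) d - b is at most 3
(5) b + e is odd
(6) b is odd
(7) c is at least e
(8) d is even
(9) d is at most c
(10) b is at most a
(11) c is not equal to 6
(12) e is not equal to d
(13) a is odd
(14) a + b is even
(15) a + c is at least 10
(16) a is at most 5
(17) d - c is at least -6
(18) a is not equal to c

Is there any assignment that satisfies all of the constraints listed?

Setting (a, b, c, d, e) = (3, 3, 10, 6, 10) satisfies everything: constraint 1: b - c = -7; constraint 2: e - b = 7; constraint 4: d - b = 3, and the others follow.

Satisfiable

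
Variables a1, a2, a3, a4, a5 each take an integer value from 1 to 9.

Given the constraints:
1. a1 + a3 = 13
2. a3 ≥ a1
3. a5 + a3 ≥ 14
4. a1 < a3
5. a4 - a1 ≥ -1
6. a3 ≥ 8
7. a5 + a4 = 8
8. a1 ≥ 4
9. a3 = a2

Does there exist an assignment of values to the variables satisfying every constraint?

Satisfiable

The assignment a1 = 4, a2 = 9, a3 = 9, a4 = 3, a5 = 5 works:
  constraint 1 holds since a1 + a3 = 13.
  constraint 3 holds since a5 + a3 = 14.
  constraint 5 holds since a4 - a1 = -1.
The rest check out directly.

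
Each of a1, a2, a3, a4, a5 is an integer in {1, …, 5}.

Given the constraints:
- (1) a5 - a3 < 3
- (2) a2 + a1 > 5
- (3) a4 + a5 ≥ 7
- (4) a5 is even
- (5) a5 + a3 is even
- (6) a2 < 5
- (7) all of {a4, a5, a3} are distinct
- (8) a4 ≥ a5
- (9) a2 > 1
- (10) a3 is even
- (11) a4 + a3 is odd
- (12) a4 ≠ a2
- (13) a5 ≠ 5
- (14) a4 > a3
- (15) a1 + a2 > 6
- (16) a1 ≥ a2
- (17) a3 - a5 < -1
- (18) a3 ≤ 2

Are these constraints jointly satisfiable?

One satisfying assignment is a1 = 4, a2 = 4, a3 = 2, a4 = 5, a5 = 4.
For the less obvious constraints — constraint 1: a5 - a3 = 2; constraint 2: a2 + a1 = 8; constraint 3: a4 + a5 = 9 — and the others hold by inspection.

Satisfiable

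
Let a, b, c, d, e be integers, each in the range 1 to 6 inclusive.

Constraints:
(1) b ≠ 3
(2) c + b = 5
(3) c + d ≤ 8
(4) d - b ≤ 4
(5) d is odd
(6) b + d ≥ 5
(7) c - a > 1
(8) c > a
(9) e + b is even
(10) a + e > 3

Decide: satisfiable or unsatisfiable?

Satisfiable

The assignment a = 1, b = 2, c = 3, d = 5, e = 4 works:
  constraint 2 holds since c + b = 5.
  constraint 3 holds since c + d = 8.
The rest check out directly.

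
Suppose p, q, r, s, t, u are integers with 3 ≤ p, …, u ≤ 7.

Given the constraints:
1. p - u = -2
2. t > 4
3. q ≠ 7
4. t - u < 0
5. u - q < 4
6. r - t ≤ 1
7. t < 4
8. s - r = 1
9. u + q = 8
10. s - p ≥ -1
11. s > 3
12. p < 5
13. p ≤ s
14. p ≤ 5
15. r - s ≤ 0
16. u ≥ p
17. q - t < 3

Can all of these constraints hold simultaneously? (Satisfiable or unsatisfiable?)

From constraint 2: t ≥ 5. From constraint 7: t ≤ 3. But 3 < 5, so no value of t works.

Unsatisfiable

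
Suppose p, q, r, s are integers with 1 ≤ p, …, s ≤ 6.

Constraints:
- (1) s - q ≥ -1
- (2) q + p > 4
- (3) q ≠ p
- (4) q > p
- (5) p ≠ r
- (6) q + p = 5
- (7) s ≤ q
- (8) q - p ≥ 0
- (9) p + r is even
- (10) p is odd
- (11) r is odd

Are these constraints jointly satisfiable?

Satisfiable

Setting (p, q, r, s) = (1, 4, 5, 4) satisfies everything: constraint 1: s - q = 0; constraint 2: q + p = 5; constraint 6: q + p = 5, and the others follow.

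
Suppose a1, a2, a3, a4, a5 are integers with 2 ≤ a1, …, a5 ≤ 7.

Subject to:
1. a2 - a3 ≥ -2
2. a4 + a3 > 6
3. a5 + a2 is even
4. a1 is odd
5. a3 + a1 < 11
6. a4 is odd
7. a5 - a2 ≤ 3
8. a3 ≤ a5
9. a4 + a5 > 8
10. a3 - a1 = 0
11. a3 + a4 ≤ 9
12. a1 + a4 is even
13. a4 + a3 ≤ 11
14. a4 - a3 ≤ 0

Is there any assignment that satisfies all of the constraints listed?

One satisfying assignment is a1 = 5, a2 = 6, a3 = 5, a4 = 3, a5 = 6.
For the less obvious constraints — constraint 1: a2 - a3 = 1; constraint 2: a4 + a3 = 8; constraint 5: a3 + a1 = 10 — and the others hold by inspection.

Satisfiable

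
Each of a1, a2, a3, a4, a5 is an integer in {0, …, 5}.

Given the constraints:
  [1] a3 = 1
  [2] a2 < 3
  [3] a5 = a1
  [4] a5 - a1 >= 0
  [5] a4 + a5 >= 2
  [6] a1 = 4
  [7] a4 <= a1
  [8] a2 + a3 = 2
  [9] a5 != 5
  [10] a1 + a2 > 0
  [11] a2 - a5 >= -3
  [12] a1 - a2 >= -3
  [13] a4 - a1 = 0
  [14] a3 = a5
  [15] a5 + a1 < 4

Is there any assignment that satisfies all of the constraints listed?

Unsatisfiable

Constraint 1 fixes a3 = 1 and constraint 6 fixes a1 = 4. Constraints 3 and 14 give a3 = a5 = a1, so a3 = a1. But 1 ≠ 4 — contradiction.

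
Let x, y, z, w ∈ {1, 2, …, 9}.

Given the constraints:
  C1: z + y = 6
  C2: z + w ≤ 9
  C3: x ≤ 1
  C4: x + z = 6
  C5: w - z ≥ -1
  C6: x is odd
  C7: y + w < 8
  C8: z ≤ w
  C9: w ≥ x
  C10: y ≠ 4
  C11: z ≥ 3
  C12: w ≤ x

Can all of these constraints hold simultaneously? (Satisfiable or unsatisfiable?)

Unsatisfiable

From constraints 8 and 11: w ≥ z and z ≥ 3, so w ≥ 3. From constraints 3 and 12: w ≤ x and x ≤ 1, so w ≤ 1. But 1 < 3, so no value of w works.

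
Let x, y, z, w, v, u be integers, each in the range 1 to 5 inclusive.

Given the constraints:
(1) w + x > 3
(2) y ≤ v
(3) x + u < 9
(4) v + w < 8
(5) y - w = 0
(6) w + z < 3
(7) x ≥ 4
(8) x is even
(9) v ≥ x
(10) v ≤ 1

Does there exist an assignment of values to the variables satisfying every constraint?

From constraints 7 and 9: v ≥ x and x ≥ 4, so v ≥ 4. From constraint 10: v ≤ 1. But 1 < 4, so no value of v works.

Unsatisfiable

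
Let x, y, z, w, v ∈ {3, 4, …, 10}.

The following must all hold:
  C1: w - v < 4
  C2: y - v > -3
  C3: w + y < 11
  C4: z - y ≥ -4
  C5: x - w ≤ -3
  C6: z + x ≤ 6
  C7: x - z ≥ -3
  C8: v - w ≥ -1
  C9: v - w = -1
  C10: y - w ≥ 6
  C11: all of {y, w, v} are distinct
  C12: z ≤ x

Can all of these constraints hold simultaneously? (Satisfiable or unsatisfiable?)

Constraints 4, 5, 7, and 10 give x − z ≥ -3, z − y ≥ -4, y − w ≥ 6, w − x ≥ 3.
Adding all 4 inequalities: the left sides telescope to 0, and the right sides sum to (-3) + (-4) + 6 + 3 = 2. So 0 ≥ 2, which is false.

Unsatisfiable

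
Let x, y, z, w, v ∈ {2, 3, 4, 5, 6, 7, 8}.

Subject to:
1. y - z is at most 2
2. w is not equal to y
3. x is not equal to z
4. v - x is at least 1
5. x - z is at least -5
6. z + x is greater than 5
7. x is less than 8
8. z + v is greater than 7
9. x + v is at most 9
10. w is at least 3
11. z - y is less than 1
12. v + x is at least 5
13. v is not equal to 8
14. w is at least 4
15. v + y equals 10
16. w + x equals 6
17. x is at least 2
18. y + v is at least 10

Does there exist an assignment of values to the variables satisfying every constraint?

Satisfiable

The assignment x = 2, y = 6, z = 6, w = 4, v = 4 works:
  constraint 1 holds since y - z = 0.
  constraint 4 holds since v - x = 2.
  constraint 5 holds since x - z = -4.
The rest check out directly.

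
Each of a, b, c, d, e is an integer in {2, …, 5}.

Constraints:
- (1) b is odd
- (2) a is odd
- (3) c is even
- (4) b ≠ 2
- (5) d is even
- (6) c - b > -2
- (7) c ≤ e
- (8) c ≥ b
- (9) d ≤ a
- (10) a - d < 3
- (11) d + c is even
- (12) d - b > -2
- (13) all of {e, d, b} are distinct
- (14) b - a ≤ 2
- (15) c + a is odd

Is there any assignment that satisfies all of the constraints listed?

Satisfiable

Setting (a, b, c, d, e) = (3, 3, 4, 2, 4) satisfies everything: constraint 6: c - b = 1; constraint 10: a - d = 1; constraint 12: d - b = -1, and the others follow.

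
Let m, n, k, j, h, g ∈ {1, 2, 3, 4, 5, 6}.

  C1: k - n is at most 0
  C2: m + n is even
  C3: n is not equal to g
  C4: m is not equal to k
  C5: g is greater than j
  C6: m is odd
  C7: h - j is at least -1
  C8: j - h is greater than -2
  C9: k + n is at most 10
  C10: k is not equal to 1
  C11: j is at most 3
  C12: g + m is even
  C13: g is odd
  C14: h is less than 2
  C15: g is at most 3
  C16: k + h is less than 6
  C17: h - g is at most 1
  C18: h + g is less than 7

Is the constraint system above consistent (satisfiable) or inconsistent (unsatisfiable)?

Take m = 1, n = 5, k = 3, j = 1, h = 1, g = 3. Then constraint 1: k - n = -2; constraint 7: h - j = 0; constraint 8: j - h = 0, and every other listed constraint is also met.

Satisfiable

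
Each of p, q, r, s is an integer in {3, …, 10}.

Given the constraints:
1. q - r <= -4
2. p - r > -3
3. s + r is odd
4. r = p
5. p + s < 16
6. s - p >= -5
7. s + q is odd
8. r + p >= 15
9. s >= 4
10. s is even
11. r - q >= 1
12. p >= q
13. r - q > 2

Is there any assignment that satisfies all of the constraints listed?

Satisfiable

Take p = 9, q = 5, r = 9, s = 4. Then constraint 1: q - r = -4; constraint 2: p - r = 0; constraint 5: p + s = 13, and every other listed constraint is also met.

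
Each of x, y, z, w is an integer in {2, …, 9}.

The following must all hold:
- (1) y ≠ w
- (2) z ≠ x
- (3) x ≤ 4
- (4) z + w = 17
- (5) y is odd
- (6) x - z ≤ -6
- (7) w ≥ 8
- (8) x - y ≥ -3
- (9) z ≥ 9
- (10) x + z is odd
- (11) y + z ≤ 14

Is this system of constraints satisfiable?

Satisfiable

One satisfying assignment is x = 2, y = 5, z = 9, w = 8.
For the less obvious constraints — constraint 4: z + w = 17; constraint 6: x - z = -7; constraint 8: x - y = -3 — and the others hold by inspection.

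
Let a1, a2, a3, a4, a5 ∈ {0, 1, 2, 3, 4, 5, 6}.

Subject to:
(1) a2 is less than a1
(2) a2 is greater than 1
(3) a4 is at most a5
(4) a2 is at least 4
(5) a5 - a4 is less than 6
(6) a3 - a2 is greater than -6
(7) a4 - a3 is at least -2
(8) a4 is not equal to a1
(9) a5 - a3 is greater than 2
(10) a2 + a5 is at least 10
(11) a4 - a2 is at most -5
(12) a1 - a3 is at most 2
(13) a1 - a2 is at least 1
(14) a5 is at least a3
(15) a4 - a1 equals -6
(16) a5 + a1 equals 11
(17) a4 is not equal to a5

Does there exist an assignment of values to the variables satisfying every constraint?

Unsatisfiable

Constraints 7, 11, 12, and 13 give a3 − a1 ≥ -2, a1 − a2 ≥ 1, a2 − a4 ≥ 5, a4 − a3 ≥ -2.
Adding all 4 inequalities: the left sides telescope to 0, and the right sides sum to (-2) + 1 + 5 + (-2) = 2. So 0 ≥ 2, which is false.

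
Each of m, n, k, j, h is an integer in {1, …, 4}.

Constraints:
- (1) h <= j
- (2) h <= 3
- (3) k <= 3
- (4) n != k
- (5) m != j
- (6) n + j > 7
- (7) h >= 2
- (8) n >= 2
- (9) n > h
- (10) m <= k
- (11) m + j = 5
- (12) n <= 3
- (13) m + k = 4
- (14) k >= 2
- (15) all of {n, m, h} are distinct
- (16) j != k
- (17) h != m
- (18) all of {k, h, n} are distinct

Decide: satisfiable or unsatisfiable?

Unsatisfiable

Constraints 2, 3, 7, 8, 12, and 14 confine each of k, h, n to the 2 values {2, 3}.
Constraint 18 requires all 3 of them to be distinct, but only 2 values are available — impossible by the pigeonhole principle.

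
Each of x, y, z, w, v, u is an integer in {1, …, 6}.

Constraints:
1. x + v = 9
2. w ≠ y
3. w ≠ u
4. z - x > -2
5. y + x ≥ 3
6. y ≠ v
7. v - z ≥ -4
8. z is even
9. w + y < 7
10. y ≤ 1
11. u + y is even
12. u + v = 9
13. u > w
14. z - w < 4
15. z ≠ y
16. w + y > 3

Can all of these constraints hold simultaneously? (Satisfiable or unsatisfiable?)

One satisfying assignment is x = 5, y = 1, z = 6, w = 4, v = 4, u = 5.
For the less obvious constraints — constraint 1: x + v = 9; constraint 4: z - x = 1; constraint 5: y + x = 6 — and the others hold by inspection.

Satisfiable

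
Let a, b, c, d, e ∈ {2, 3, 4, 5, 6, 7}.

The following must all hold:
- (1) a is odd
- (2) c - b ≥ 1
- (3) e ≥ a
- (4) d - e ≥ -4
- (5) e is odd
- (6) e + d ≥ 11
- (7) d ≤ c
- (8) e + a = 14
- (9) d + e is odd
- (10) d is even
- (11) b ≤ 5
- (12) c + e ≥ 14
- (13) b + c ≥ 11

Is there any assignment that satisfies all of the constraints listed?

Satisfiable

Try a = 7, b = 5, c = 7, d = 4, e = 7.
Check constraint 2: c - b = 2; constraint 4: d - e = -3; constraint 6: e + d = 11. The remaining constraints are straightforward to verify.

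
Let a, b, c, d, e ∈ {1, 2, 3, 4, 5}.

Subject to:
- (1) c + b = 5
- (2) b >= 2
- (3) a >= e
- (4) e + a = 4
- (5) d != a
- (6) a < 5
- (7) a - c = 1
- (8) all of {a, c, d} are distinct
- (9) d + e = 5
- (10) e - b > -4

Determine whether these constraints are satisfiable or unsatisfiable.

Satisfiable

Setting (a, b, c, d, e) = (3, 3, 2, 4, 1) satisfies everything: constraint 1: c + b = 5; constraint 4: e + a = 4, and the others follow.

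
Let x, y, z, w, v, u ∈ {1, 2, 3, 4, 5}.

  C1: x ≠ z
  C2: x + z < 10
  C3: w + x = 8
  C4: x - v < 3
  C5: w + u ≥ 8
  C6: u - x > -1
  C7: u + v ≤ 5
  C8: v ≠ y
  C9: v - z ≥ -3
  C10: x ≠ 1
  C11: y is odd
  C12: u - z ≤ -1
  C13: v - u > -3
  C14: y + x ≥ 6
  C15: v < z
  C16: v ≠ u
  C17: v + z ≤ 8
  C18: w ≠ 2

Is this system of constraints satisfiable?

Satisfiable

Setting (x, y, z, w, v, u) = (3, 5, 5, 5, 2, 3) satisfies everything: constraint 2: x + z = 8; constraint 3: w + x = 8; constraint 4: x - v = 1, and the others follow.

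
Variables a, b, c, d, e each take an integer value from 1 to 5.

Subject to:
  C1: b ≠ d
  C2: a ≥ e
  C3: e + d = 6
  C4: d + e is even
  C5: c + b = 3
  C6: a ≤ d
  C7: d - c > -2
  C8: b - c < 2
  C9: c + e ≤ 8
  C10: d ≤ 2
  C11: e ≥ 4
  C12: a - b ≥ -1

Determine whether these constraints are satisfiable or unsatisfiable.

From constraints 2 and 11: a ≥ e and e ≥ 4, so a ≥ 4. From constraints 6 and 10: a ≤ d and d ≤ 2, so a ≤ 2. But 2 < 4, so no value of a works.

Unsatisfiable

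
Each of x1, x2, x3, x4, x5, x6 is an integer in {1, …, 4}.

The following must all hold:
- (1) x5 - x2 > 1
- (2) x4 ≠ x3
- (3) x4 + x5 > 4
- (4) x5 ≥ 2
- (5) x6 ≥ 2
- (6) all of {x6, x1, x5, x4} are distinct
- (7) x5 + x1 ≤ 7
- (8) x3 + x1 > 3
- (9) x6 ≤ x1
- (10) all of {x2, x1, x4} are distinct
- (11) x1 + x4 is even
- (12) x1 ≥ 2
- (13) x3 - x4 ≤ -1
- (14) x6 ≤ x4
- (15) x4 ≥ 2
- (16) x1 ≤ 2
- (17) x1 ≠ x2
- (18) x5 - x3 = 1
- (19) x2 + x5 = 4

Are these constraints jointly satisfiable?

Unsatisfiable

Constraints 4, 5, 12, and 15 confine each of x6, x1, x5, x4 to the 3 values {2, …, 4} (the domain already gives each ≤ 4).
Constraint 6 requires all 4 of them to be distinct, but only 3 values are available — impossible by the pigeonhole principle.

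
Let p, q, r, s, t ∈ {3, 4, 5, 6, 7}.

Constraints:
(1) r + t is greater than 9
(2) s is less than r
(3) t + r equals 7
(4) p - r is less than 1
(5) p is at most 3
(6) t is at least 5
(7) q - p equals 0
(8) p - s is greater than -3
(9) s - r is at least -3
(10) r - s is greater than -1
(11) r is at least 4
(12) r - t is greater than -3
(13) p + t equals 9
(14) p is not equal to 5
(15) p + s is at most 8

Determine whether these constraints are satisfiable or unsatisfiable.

From constraint 6: t ≥ 5. From constraint 11: r ≥ 4. Hence t + r ≥ 9. But constraint 3 requires t + r = 7, and 7 < 9. Contradiction.

Unsatisfiable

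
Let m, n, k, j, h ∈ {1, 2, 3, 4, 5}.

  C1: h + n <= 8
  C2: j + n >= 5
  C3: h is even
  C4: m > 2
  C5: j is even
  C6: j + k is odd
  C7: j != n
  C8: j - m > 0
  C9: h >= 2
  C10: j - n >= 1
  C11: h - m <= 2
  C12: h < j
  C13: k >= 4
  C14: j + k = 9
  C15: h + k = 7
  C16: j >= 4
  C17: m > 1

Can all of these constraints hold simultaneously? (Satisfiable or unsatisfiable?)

Take m = 3, n = 3, k = 5, j = 4, h = 2. Then constraint 1: h + n = 5; constraint 2: j + n = 7; constraint 8: j - m = 1, and every other listed constraint is also met.

Satisfiable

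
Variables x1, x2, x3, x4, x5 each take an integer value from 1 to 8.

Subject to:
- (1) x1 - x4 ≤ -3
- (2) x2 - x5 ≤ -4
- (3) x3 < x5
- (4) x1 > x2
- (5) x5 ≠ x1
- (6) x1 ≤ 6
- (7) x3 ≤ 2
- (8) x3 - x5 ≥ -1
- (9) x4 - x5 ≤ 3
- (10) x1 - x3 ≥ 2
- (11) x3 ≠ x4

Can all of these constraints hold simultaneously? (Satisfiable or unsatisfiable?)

Unsatisfiable

Constraints 1, 8, 9, and 10 give x4 − x1 ≥ 3, x1 − x3 ≥ 2, x3 − x5 ≥ -1, x5 − x4 ≥ -3.
Adding all 4 inequalities: the left sides telescope to 0, and the right sides sum to 3 + 2 + (-1) + (-3) = 1. So 0 ≥ 1, which is false.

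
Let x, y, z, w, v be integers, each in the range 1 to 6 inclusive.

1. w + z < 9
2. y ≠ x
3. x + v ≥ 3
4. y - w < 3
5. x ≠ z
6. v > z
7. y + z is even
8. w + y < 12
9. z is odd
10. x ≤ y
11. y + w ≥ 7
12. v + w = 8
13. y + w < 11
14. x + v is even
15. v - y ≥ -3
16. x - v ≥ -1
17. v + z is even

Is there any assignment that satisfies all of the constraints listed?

Satisfiable

Take x = 3, y = 5, z = 1, w = 5, v = 3. Then constraint 1: w + z = 6; constraint 3: x + v = 6; constraint 4: y - w = 0, and every other listed constraint is also met.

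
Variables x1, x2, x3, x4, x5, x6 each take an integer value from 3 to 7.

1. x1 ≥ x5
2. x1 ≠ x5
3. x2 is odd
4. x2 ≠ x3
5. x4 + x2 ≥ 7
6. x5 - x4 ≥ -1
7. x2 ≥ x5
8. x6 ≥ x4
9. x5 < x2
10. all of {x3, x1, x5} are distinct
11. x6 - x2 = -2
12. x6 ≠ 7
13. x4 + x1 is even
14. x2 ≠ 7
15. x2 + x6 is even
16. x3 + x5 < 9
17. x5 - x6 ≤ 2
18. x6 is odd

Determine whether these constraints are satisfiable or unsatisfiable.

One satisfying assignment is x1 = 7, x2 = 5, x3 = 4, x4 = 3, x5 = 3, x6 = 3.
For the less obvious constraints — constraint 5: x4 + x2 = 8; constraint 6: x5 - x4 = 0; constraint 11: x6 - x2 = -2 — and the others hold by inspection.

Satisfiable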